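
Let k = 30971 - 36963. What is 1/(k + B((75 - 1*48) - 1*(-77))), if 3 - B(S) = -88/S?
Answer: -13/77846 ≈ -0.00016700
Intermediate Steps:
B(S) = 3 + 88/S (B(S) = 3 - (-88)/S = 3 + 88/S)
k = -5992
1/(k + B((75 - 1*48) - 1*(-77))) = 1/(-5992 + (3 + 88/((75 - 1*48) - 1*(-77)))) = 1/(-5992 + (3 + 88/((75 - 48) + 77))) = 1/(-5992 + (3 + 88/(27 + 77))) = 1/(-5992 + (3 + 88/104)) = 1/(-5992 + (3 + 88*(1/104))) = 1/(-5992 + (3 + 11/13)) = 1/(-5992 + 50/13) = 1/(-77846/13) = -13/77846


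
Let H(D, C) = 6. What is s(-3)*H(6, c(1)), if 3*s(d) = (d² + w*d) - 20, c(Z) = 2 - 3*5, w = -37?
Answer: 200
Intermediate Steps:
c(Z) = -13 (c(Z) = 2 - 15 = -13)
s(d) = -20/3 - 37*d/3 + d²/3 (s(d) = ((d² - 37*d) - 20)/3 = (-20 + d² - 37*d)/3 = -20/3 - 37*d/3 + d²/3)
s(-3)*H(6, c(1)) = (-20/3 - 37/3*(-3) + (⅓)*(-3)²)*6 = (-20/3 + 37 + (⅓)*9)*6 = (-20/3 + 37 + 3)*6 = (100/3)*6 = 200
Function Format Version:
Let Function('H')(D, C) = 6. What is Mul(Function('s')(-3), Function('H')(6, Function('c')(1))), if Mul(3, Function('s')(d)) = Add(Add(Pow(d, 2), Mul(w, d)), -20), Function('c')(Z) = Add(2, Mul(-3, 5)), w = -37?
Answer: 200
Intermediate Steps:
Function('c')(Z) = -13 (Function('c')(Z) = Add(2, -15) = -13)
Function('s')(d) = Add(Rational(-20, 3), Mul(Rational(-37, 3), d), Mul(Rational(1, 3), Pow(d, 2))) (Function('s')(d) = Mul(Rational(1, 3), Add(Add(Pow(d, 2), Mul(-37, d)), -20)) = Mul(Rational(1, 3), Add(-20, Pow(d, 2), Mul(-37, d))) = Add(Rational(-20, 3), Mul(Rational(-37, 3), d), Mul(Rational(1, 3), Pow(d, 2))))
Mul(Function('s')(-3), Function('H')(6, Function('c')(1))) = Mul(Add(Rational(-20, 3), Mul(Rational(-37, 3), -3), Mul(Rational(1, 3), Pow(-3, 2))), 6) = Mul(Add(Rational(-20, 3), 37, Mul(Rational(1, 3), 9)), 6) = Mul(Add(Rational(-20, 3), 37, 3), 6) = Mul(Rational(100, 3), 6) = 200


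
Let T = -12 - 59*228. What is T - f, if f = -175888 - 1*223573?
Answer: 385997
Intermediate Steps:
T = -13464 (T = -12 - 13452 = -13464)
f = -399461 (f = -175888 - 223573 = -399461)
T - f = -13464 - 1*(-399461) = -13464 + 399461 = 385997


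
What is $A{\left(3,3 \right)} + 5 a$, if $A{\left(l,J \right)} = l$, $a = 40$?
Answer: $203$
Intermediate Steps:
$A{\left(3,3 \right)} + 5 a = 3 + 5 \cdot 40 = 3 + 200 = 203$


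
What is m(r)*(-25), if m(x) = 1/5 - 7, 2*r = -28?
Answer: 170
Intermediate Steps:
r = -14 (r = (½)*(-28) = -14)
m(x) = -34/5 (m(x) = ⅕ - 7 = -34/5)
m(r)*(-25) = -34/5*(-25) = 170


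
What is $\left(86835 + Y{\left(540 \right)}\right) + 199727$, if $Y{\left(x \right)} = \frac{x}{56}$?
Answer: $\frac{4012003}{14} \approx 2.8657 \cdot 10^{5}$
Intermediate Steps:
$Y{\left(x \right)} = \frac{x}{56}$ ($Y{\left(x \right)} = x \frac{1}{56} = \frac{x}{56}$)
$\left(86835 + Y{\left(540 \right)}\right) + 199727 = \left(86835 + \frac{1}{56} \cdot 540\right) + 199727 = \left(86835 + \frac{135}{14}\right) + 199727 = \frac{1215825}{14} + 199727 = \frac{4012003}{14}$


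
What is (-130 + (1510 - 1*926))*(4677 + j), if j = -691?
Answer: 1809644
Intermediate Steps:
(-130 + (1510 - 1*926))*(4677 + j) = (-130 + (1510 - 1*926))*(4677 - 691) = (-130 + (1510 - 926))*3986 = (-130 + 584)*3986 = 454*3986 = 1809644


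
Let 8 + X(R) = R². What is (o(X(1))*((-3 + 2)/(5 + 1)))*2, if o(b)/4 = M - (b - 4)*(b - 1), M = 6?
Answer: 328/3 ≈ 109.33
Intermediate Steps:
X(R) = -8 + R²
o(b) = 24 - 4*(-1 + b)*(-4 + b) (o(b) = 4*(6 - (b - 4)*(b - 1)) = 4*(6 - (-4 + b)*(-1 + b)) = 4*(6 - (-1 + b)*(-4 + b)) = 24 - 4*(-1 + b)*(-4 + b))
(o(X(1))*((-3 + 2)/(5 + 1)))*2 = ((8 - 4*(-8 + 1²)² + 20*(-8 + 1²))*((-3 + 2)/(5 + 1)))*2 = ((8 - 4*(-8 + 1)² + 20*(-8 + 1))*(-1/6))*2 = ((8 - 4*(-7)² + 20*(-7))*(-1*⅙))*2 = ((8 - 4*49 - 140)*(-⅙))*2 = ((8 - 196 - 140)*(-⅙))*2 = -328*(-⅙)*2 = (164/3)*2 = 328/3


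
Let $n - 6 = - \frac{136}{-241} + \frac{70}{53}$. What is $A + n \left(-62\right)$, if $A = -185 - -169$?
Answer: $- \frac{6448760}{12773} \approx -504.87$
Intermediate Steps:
$A = -16$ ($A = -185 + 169 = -16$)
$n = \frac{100716}{12773}$ ($n = 6 + \left(- \frac{136}{-241} + \frac{70}{53}\right) = 6 + \left(\left(-136\right) \left(- \frac{1}{241}\right) + 70 \cdot \frac{1}{53}\right) = 6 + \left(\frac{136}{241} + \frac{70}{53}\right) = 6 + \frac{24078}{12773} = \frac{100716}{12773} \approx 7.8851$)
$A + n \left(-62\right) = -16 + \frac{100716}{12773} \left(-62\right) = -16 - \frac{6244392}{12773} = - \frac{6448760}{12773}$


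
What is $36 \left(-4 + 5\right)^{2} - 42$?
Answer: $-6$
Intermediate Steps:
$36 \left(-4 + 5\right)^{2} - 42 = 36 \cdot 1^{2} - 42 = 36 \cdot 1 - 42 = 36 - 42 = -6$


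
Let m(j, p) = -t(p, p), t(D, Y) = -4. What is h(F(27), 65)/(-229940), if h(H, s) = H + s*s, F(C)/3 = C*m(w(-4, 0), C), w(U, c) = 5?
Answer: -4549/229940 ≈ -0.019783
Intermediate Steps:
m(j, p) = 4 (m(j, p) = -1*(-4) = 4)
F(C) = 12*C (F(C) = 3*(C*4) = 3*(4*C) = 12*C)
h(H, s) = H + s²
h(F(27), 65)/(-229940) = (12*27 + 65²)/(-229940) = (324 + 4225)*(-1/229940) = 4549*(-1/229940) = -4549/229940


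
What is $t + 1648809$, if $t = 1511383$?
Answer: $3160192$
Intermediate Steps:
$t + 1648809 = 1511383 + 1648809 = 3160192$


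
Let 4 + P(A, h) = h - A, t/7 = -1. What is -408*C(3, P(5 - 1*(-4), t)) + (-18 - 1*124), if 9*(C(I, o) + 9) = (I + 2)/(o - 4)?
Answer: 31855/9 ≈ 3539.4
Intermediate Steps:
t = -7 (t = 7*(-1) = -7)
P(A, h) = -4 + h - A (P(A, h) = -4 + (h - A) = -4 + h - A)
C(I, o) = -9 + (2 + I)/(9*(-4 + o)) (C(I, o) = -9 + ((I + 2)/(o - 4))/9 = -9 + ((2 + I)/(-4 + o))/9 = -9 + (2 + I)/(9*(-4 + o)))
-408*C(3, P(5 - 1*(-4), t)) + (-18 - 1*124) = -136*(326 + 3 - 81*(-4 - 7 - (5 - 1*(-4))))/(3*(-4 + (-4 - 7 - (5 - 1*(-4))))) + (-18 - 1*124) = -136*(326 + 3 - 81*(-4 - 7 - (5 + 4)))/(3*(-4 + (-4 - 7 - (5 + 4)))) + (-18 - 124) = -136*(326 + 3 - 81*(-4 - 7 - 1*9))/(3*(-4 + (-4 - 7 - 1*9))) - 142 = -136*(326 + 3 - 81*(-4 - 7 - 9))/(3*(-4 + (-4 - 7 - 9))) - 142 = -136*(326 + 3 - 81*(-20))/(3*(-4 - 20)) - 142 = -136*(326 + 3 + 1620)/(3*(-24)) - 142 = -136*(-1)*1949/(3*24) - 142 = -408*(-1949/216) - 142 = 33133/9 - 142 = 31855/9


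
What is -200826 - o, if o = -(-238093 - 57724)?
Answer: -496643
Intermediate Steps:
o = 295817 (o = -1*(-295817) = 295817)
-200826 - o = -200826 - 1*295817 = -200826 - 295817 = -496643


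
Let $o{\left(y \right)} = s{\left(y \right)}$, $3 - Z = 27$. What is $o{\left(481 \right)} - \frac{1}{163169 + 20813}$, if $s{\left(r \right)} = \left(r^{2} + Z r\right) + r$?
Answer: $\frac{40530866635}{183982} \approx 2.203 \cdot 10^{5}$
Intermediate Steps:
$Z = -24$ ($Z = 3 - 27 = -24$)
$s{\left(r \right)} = r^{2} - 23 r$ ($s{\left(r \right)} = \left(r^{2} - 24 r\right) + r = r^{2} - 23 r$)
$o{\left(y \right)} = y \left(-23 + y\right)$
$o{\left(481 \right)} - \frac{1}{163169 + 20813} = 481 \left(-23 + 481\right) - \frac{1}{163169 + 20813} = 481 \cdot 458 - \frac{1}{183982} = 220298 - \frac{1}{183982} = \frac{40530866635}{183982}$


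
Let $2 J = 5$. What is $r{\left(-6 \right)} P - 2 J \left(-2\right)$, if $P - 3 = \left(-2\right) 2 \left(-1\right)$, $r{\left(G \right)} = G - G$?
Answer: $0$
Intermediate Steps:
$J = \frac{5}{2}$ ($J = \frac{1}{2} \cdot 5 = \frac{5}{2} \approx 2.5$)
$r{\left(G \right)} = 0$
$P = 7$ ($P = 3 + \left(-2\right) 2 \left(-1\right) = 3 - -4 = 3 + 4 = 7$)
$r{\left(-6 \right)} P - 2 J \left(-2\right) = 0 \cdot 7 \left(-2\right) \frac{5}{2} \left(-2\right) = 0 \left(\left(-5\right) \left(-2\right)\right) = 0 \cdot 10 = 0$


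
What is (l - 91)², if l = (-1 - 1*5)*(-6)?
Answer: 3025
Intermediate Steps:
l = 36 (l = (-1 - 5)*(-6) = -6*(-6) = 36)
(l - 91)² = (36 - 91)² = (-55)² = 3025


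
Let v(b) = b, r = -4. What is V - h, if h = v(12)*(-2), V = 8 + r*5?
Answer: 12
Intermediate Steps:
V = -12 (V = 8 - 4*5 = 8 - 20 = -12)
h = -24 (h = 12*(-2) = -24)
V - h = -12 - 1*(-24) = -12 + 24 = 12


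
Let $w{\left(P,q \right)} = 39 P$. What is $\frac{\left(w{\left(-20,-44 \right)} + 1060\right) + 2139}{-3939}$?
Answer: $- \frac{2419}{3939} \approx -0.61411$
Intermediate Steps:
$\frac{\left(w{\left(-20,-44 \right)} + 1060\right) + 2139}{-3939} = \frac{\left(39 \left(-20\right) + 1060\right) + 2139}{-3939} = \left(\left(-780 + 1060\right) + 2139\right) \left(- \frac{1}{3939}\right) = \left(280 + 2139\right) \left(- \frac{1}{3939}\right) = 2419 \left(- \frac{1}{3939}\right) = - \frac{2419}{3939}$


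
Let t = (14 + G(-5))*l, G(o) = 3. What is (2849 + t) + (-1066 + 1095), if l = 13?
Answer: 3099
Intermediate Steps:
t = 221 (t = (14 + 3)*13 = 17*13 = 221)
(2849 + t) + (-1066 + 1095) = (2849 + 221) + (-1066 + 1095) = 3070 + 29 = 3099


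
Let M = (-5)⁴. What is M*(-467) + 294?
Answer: -291581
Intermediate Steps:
M = 625
M*(-467) + 294 = 625*(-467) + 294 = -291875 + 294 = -291581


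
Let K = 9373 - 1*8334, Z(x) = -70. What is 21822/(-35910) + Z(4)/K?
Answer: -4197793/6218415 ≈ -0.67506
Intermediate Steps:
K = 1039 (K = 9373 - 8334 = 1039)
21822/(-35910) + Z(4)/K = 21822/(-35910) - 70/1039 = 21822*(-1/35910) - 70*1/1039 = -3637/5985 - 70/1039 = -4197793/6218415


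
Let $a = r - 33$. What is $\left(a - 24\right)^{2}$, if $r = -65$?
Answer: $14884$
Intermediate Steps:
$a = -98$ ($a = -65 - 33 = -98$)
$\left(a - 24\right)^{2} = \left(-98 - 24\right)^{2} = \left(-122\right)^{2} = 14884$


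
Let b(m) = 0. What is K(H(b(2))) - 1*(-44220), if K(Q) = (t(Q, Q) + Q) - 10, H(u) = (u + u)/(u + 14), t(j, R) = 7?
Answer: 44217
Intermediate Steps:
H(u) = 2*u/(14 + u) (H(u) = (2*u)/(14 + u) = 2*u/(14 + u))
K(Q) = -3 + Q (K(Q) = (7 + Q) - 10 = -3 + Q)
K(H(b(2))) - 1*(-44220) = (-3 + 2*0/(14 + 0)) - 1*(-44220) = (-3 + 2*0/14) + 44220 = (-3 + 2*0*(1/14)) + 44220 = (-3 + 0) + 44220 = -3 + 44220 = 44217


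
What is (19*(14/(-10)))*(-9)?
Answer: 1197/5 ≈ 239.40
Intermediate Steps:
(19*(14/(-10)))*(-9) = (19*(14*(-⅒)))*(-9) = (19*(-7/5))*(-9) = -133/5*(-9) = 1197/5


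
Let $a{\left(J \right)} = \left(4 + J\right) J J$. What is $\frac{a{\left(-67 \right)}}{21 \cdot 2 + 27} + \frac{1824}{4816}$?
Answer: $- \frac{28372347}{6923} \approx -4098.3$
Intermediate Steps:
$a{\left(J \right)} = J^{2} \left(4 + J\right)$ ($a{\left(J \right)} = J \left(4 + J\right) J = J^{2} \left(4 + J\right)$)
$\frac{a{\left(-67 \right)}}{21 \cdot 2 + 27} + \frac{1824}{4816} = \frac{\left(-67\right)^{2} \left(4 - 67\right)}{21 \cdot 2 + 27} + \frac{1824}{4816} = \frac{4489 \left(-63\right)}{42 + 27} + 1824 \cdot \frac{1}{4816} = - \frac{282807}{69} + \frac{114}{301} = \left(-282807\right) \frac{1}{69} + \frac{114}{301} = - \frac{94269}{23} + \frac{114}{301} = - \frac{28372347}{6923}$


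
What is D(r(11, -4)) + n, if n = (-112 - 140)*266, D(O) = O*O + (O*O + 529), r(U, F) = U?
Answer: -66261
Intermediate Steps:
D(O) = 529 + 2*O² (D(O) = O² + (O² + 529) = O² + (529 + O²) = 529 + 2*O²)
n = -67032 (n = -252*266 = -67032)
D(r(11, -4)) + n = (529 + 2*11²) - 67032 = (529 + 2*121) - 67032 = (529 + 242) - 67032 = 771 - 67032 = -66261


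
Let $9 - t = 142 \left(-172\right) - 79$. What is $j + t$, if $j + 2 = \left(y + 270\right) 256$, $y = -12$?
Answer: $90558$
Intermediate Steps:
$t = 24512$ ($t = 9 - \left(142 \left(-172\right) - 79\right) = 9 - \left(-24424 - 79\right) = 9 - -24503 = 9 + 24503 = 24512$)
$j = 66046$ ($j = -2 + \left(-12 + 270\right) 256 = -2 + 258 \cdot 256 = -2 + 66048 = 66046$)
$j + t = 66046 + 24512 = 90558$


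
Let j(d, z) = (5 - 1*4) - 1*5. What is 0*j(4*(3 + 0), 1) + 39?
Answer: 39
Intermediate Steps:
j(d, z) = -4 (j(d, z) = (5 - 4) - 5 = 1 - 5 = -4)
0*j(4*(3 + 0), 1) + 39 = 0*(-4) + 39 = 0 + 39 = 39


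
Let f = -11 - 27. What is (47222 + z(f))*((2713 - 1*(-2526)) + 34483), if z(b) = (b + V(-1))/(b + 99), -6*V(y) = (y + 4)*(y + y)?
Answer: 114419419610/61 ≈ 1.8757e+9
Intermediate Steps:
V(y) = -y*(4 + y)/3 (V(y) = -(y + 4)*(y + y)/6 = -(4 + y)*2*y/6 = -y*(4 + y)/3)
f = -38
z(b) = (1 + b)/(99 + b) (z(b) = (b - ⅓*(-1)*(4 - 1))/(b + 99) = (b - ⅓*(-1)*3)/(99 + b) = (b + 1)/(99 + b) = (1 + b)/(99 + b))
(47222 + z(f))*((2713 - 1*(-2526)) + 34483) = (47222 + (1 - 38)/(99 - 38))*((2713 - 1*(-2526)) + 34483) = (47222 - 37/61)*((2713 + 2526) + 34483) = (47222 + (1/61)*(-37))*(5239 + 34483) = (47222 - 37/61)*39722 = (2880505/61)*39722 = 114419419610/61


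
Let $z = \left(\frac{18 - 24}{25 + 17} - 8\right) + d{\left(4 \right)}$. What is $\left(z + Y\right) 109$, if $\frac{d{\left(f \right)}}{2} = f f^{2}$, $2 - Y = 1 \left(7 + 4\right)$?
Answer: $\frac{84584}{7} \approx 12083.0$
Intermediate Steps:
$Y = -9$ ($Y = 2 - 1 \left(7 + 4\right) = 2 - 1 \cdot 11 = 2 - 11 = -9$)
$d{\left(f \right)} = 2 f^{3}$ ($d{\left(f \right)} = 2 f f^{2} = 2 f^{3}$)
$z = \frac{839}{7}$ ($z = \left(\frac{18 - 24}{25 + 17} - 8\right) + 2 \cdot 4^{3} = \left(- \frac{6}{42} - 8\right) + 2 \cdot 64 = \left(\left(-6\right) \frac{1}{42} - 8\right) + 128 = \left(- \frac{1}{7} - 8\right) + 128 = - \frac{57}{7} + 128 = \frac{839}{7} \approx 119.86$)
$\left(z + Y\right) 109 = \left(\frac{839}{7} - 9\right) 109 = \frac{776}{7} \cdot 109 = \frac{84584}{7}$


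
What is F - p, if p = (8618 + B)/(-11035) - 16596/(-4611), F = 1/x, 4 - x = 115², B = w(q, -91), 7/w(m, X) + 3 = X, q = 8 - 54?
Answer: -11881205607413/4215687009066 ≈ -2.8183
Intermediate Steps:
q = -46
w(m, X) = 7/(-3 + X)
B = -7/94 (B = 7/(-3 - 91) = 7/(-94) = 7*(-1/94) = -7/94 ≈ -0.074468)
x = -13221 (x = 4 - 1*115² = 4 - 1*13225 = 4 - 13225 = -13221)
F = -1/13221 (F = 1/(-13221) = -1/13221 ≈ -7.5637e-5)
p = 898637527/318862946 (p = (8618 - 7/94)/(-11035) - 16596/(-4611) = (810085/94)*(-1/11035) - 16596*(-1/4611) = -162017/207458 + 5532/1537 = 898637527/318862946 ≈ 2.8183)
F - p = -1/13221 - 1*898637527/318862946 = -1/13221 - 898637527/318862946 = -11881205607413/4215687009066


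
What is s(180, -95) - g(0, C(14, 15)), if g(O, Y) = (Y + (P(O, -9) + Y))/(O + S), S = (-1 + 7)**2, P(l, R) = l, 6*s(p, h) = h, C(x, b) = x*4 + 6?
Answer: -347/18 ≈ -19.278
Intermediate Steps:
C(x, b) = 6 + 4*x (C(x, b) = 4*x + 6 = 6 + 4*x)
s(p, h) = h/6
S = 36 (S = 6**2 = 36)
g(O, Y) = (O + 2*Y)/(36 + O) (g(O, Y) = (Y + (O + Y))/(O + 36) = (O + 2*Y)/(36 + O))
s(180, -95) - g(0, C(14, 15)) = (1/6)*(-95) - (0 + 2*(6 + 4*14))/(36 + 0) = -95/6 - (0 + 2*(6 + 56))/36 = -95/6 - (0 + 2*62)/36 = -95/6 - (0 + 124)/36 = -95/6 - 124/36 = -95/6 - 1*31/9 = -95/6 - 31/9 = -347/18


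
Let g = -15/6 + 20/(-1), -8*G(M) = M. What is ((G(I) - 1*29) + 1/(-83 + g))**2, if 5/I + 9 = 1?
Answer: 152637894721/182358016 ≈ 837.02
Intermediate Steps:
I = -5/8 (I = 5/(-9 + 1) = 5/(-8) = 5*(-1/8) = -5/8 ≈ -0.62500)
G(M) = -M/8
g = -45/2 (g = -15*1/6 + 20*(-1) = -5/2 - 20 = -45/2 ≈ -22.500)
((G(I) - 1*29) + 1/(-83 + g))**2 = ((-1/8*(-5/8) - 1*29) + 1/(-83 - 45/2))**2 = ((5/64 - 29) + 1/(-211/2))**2 = (-1851/64 - 2/211)**2 = (-390689/13504)**2 = 152637894721/182358016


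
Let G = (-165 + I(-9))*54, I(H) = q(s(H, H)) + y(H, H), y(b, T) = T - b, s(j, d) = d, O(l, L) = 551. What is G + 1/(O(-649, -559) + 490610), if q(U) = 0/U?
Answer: -4376244509/491161 ≈ -8910.0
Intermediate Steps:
q(U) = 0
I(H) = 0 (I(H) = 0 + (H - H) = 0 + 0 = 0)
G = -8910 (G = (-165 + 0)*54 = -165*54 = -8910)
G + 1/(O(-649, -559) + 490610) = -8910 + 1/(551 + 490610) = -8910 + 1/491161 = -4376244509/491161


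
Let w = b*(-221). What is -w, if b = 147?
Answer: 32487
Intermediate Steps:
w = -32487 (w = 147*(-221) = -32487)
-w = -1*(-32487) = 32487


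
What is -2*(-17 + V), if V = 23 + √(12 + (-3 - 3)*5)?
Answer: -12 - 6*I*√2 ≈ -12.0 - 8.4853*I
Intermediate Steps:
V = 23 + 3*I*√2 (V = 23 + √(12 - 6*5) = 23 + √(12 - 30) = 23 + √(-18) = 23 + 3*I*√2 ≈ 23.0 + 4.2426*I)
-2*(-17 + V) = -2*(-17 + (23 + 3*I*√2)) = -2*(6 + 3*I*√2) = -12 - 6*I*√2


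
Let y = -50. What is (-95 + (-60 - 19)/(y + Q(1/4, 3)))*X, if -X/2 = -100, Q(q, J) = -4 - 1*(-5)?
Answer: -915200/49 ≈ -18678.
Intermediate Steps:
Q(q, J) = 1 (Q(q, J) = -4 + 5 = 1)
X = 200 (X = -2*(-100) = 200)
(-95 + (-60 - 19)/(y + Q(1/4, 3)))*X = (-95 + (-60 - 19)/(-50 + 1))*200 = (-95 - 79/(-49))*200 = (-95 - 79*(-1/49))*200 = (-95 + 79/49)*200 = -4576/49*200 = -915200/49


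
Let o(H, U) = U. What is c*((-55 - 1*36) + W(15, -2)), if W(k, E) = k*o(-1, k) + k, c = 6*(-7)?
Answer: -6258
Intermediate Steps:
c = -42
W(k, E) = k + k² (W(k, E) = k*k + k = k² + k = k + k²)
c*((-55 - 1*36) + W(15, -2)) = -42*((-55 - 1*36) + 15*(1 + 15)) = -42*((-55 - 36) + 15*16) = -42*(-91 + 240) = -42*149 = -6258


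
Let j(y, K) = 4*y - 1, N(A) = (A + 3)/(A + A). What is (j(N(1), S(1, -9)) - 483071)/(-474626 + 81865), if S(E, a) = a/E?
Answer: 483064/392761 ≈ 1.2299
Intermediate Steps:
N(A) = (3 + A)/(2*A) (N(A) = (3 + A)/((2*A)) = (3 + A)*(1/(2*A)) = (3 + A)/(2*A))
j(y, K) = -1 + 4*y
(j(N(1), S(1, -9)) - 483071)/(-474626 + 81865) = ((-1 + 4*((½)*(3 + 1)/1)) - 483071)/(-474626 + 81865) = ((-1 + 4*((½)*1*4)) - 483071)/(-392761) = ((-1 + 4*2) - 483071)*(-1/392761) = ((-1 + 8) - 483071)*(-1/392761) = (7 - 483071)*(-1/392761) = -483064*(-1/392761) = 483064/392761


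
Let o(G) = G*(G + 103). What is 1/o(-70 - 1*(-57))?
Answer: -1/1170 ≈ -0.00085470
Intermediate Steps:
o(G) = G*(103 + G)
1/o(-70 - 1*(-57)) = 1/((-70 - 1*(-57))*(103 + (-70 - 1*(-57)))) = 1/((-70 + 57)*(103 + (-70 + 57))) = 1/(-13*(103 - 13)) = 1/(-13*90) = 1/(-1170) = -1/1170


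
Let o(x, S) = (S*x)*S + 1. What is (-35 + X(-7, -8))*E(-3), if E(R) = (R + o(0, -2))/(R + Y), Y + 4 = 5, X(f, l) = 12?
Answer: -23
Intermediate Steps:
o(x, S) = 1 + x*S² (o(x, S) = x*S² + 1 = 1 + x*S²)
Y = 1 (Y = -4 + 5 = 1)
E(R) = 1 (E(R) = (R + (1 + 0*(-2)²))/(R + 1) = (R + (1 + 0*4))/(1 + R) = (R + (1 + 0))/(1 + R) = (R + 1)/(1 + R) = (1 + R)/(1 + R) = 1)
(-35 + X(-7, -8))*E(-3) = (-35 + 12)*1 = -23*1 = -23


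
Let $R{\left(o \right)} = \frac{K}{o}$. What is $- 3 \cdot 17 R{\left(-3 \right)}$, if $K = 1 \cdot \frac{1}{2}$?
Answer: $\frac{17}{2} \approx 8.5$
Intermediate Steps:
$K = \frac{1}{2}$ ($K = 1 \cdot \frac{1}{2} = \frac{1}{2} \approx 0.5$)
$R{\left(o \right)} = \frac{1}{2 o}$
$- 3 \cdot 17 R{\left(-3 \right)} = - 3 \cdot 17 \frac{1}{2 \left(-3\right)} = - 51 \cdot \frac{1}{2} \left(- \frac{1}{3}\right) = - \frac{51 \left(-1\right)}{6} = \left(-1\right) \left(- \frac{17}{2}\right) = \frac{17}{2}$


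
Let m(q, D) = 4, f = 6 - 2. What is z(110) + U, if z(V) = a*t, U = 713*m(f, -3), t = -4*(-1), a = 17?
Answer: 2920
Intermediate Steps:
f = 4
t = 4
U = 2852 (U = 713*4 = 2852)
z(V) = 68 (z(V) = 17*4 = 68)
z(110) + U = 68 + 2852 = 2920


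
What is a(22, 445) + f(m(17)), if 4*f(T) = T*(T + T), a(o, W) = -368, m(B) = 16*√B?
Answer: 1808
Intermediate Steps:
f(T) = T²/2 (f(T) = (T*(T + T))/4 = (T*(2*T))/4 = (2*T²)/4 = T²/2)
a(22, 445) + f(m(17)) = -368 + (16*√17)²/2 = -368 + (½)*4352 = -368 + 2176 = 1808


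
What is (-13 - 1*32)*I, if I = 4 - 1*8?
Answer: 180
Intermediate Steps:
I = -4 (I = 4 - 8 = -4)
(-13 - 1*32)*I = (-13 - 1*32)*(-4) = (-13 - 32)*(-4) = -45*(-4) = 180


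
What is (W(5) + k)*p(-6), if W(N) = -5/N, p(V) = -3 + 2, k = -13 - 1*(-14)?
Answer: 0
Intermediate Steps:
k = 1 (k = -13 + 14 = 1)
p(V) = -1
(W(5) + k)*p(-6) = (-5/5 + 1)*(-1) = (-5*⅕ + 1)*(-1) = (-1 + 1)*(-1) = 0*(-1) = 0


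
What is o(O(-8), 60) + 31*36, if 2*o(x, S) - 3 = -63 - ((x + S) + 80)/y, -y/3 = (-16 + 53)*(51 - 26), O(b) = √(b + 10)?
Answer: 602744/555 + √2/5550 ≈ 1086.0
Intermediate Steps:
O(b) = √(10 + b)
y = -2775 (y = -3*(-16 + 53)*(51 - 26) = -111*25 = -3*925 = -2775)
o(x, S) = -16642/555 + S/5550 + x/5550 (o(x, S) = 3/2 + (-63 - ((x + S) + 80)/(-2775))/2 = 3/2 + (-63 - ((S + x) + 80)*(-1)/2775)/2 = 3/2 + (-63 - (80 + S + x)*(-1)/2775)/2 = 3/2 + (-63 - (-16/555 - S/2775 - x/2775))/2 = 3/2 + (-63 + (16/555 + S/2775 + x/2775))/2 = 3/2 + (-34949/555 + S/2775 + x/2775)/2 = 3/2 + (-34949/1110 + S/5550 + x/5550) = -16642/555 + S/5550 + x/5550)
o(O(-8), 60) + 31*36 = (-16642/555 + (1/5550)*60 + √(10 - 8)/5550) + 31*36 = (-16642/555 + 2/185 + √2/5550) + 1116 = (-16636/555 + √2/5550) + 1116 = 602744/555 + √2/5550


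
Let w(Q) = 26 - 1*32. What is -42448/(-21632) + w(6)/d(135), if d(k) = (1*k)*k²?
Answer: 2175788921/1108809000 ≈ 1.9623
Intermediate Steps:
d(k) = k³ (d(k) = k*k² = k³)
w(Q) = -6 (w(Q) = 26 - 32 = -6)
-42448/(-21632) + w(6)/d(135) = -42448/(-21632) - 6/(135³) = -42448*(-1/21632) - 6/2460375 = 2653/1352 - 6*1/2460375 = 2653/1352 - 2/820125 = 2175788921/1108809000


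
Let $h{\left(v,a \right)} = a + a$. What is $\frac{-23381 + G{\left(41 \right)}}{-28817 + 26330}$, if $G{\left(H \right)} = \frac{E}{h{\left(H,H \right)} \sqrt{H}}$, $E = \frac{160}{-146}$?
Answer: $\frac{23381}{2487} + \frac{40 \sqrt{41}}{305187231} \approx 9.4013$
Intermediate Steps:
$h{\left(v,a \right)} = 2 a$
$E = - \frac{80}{73}$ ($E = 160 \left(- \frac{1}{146}\right) = - \frac{80}{73} \approx -1.0959$)
$G{\left(H \right)} = - \frac{40}{73 H^{\frac{3}{2}}}$ ($G{\left(H \right)} = - \frac{80}{73 \cdot 2 H \sqrt{H}} = - \frac{80}{73 \cdot 2 H^{\frac{3}{2}}} = - \frac{80 \frac{1}{2 H^{\frac{3}{2}}}}{73} = - \frac{40}{73 H^{\frac{3}{2}}}$)
$\frac{-23381 + G{\left(41 \right)}}{-28817 + 26330} = \frac{-23381 - \frac{40}{73 \cdot 41 \sqrt{41}}}{-28817 + 26330} = \frac{-23381 - \frac{40 \frac{\sqrt{41}}{1681}}{73}}{-2487} = \left(-23381 - \frac{40 \sqrt{41}}{122713}\right) \left(- \frac{1}{2487}\right) = \frac{23381}{2487} + \frac{40 \sqrt{41}}{305187231}$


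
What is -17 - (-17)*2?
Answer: 17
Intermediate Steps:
-17 - (-17)*2 = -17 - 1*(-34) = -17 + 34 = 17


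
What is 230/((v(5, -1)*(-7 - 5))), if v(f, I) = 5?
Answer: -23/6 ≈ -3.8333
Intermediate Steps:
230/((v(5, -1)*(-7 - 5))) = 230/((5*(-7 - 5))) = 230/((5*(-12))) = 230/(-60) = 230*(-1/60) = -23/6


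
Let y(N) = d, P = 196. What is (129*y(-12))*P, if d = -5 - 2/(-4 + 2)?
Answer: -101136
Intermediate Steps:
d = -4 (d = -5 - 2/(-2) = -5 - 2*(-½) = -5 + 1 = -4)
y(N) = -4
(129*y(-12))*P = (129*(-4))*196 = -516*196 = -101136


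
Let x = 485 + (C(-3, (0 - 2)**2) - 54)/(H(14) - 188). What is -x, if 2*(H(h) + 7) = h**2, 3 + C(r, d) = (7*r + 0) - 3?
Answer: -47126/97 ≈ -485.83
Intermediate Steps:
C(r, d) = -6 + 7*r (C(r, d) = -3 + ((7*r + 0) - 3) = -3 + (7*r - 3) = -3 + (-3 + 7*r) = -6 + 7*r)
H(h) = -7 + h**2/2
x = 47126/97 (x = 485 + ((-6 + 7*(-3)) - 54)/((-7 + (1/2)*14**2) - 188) = 485 + ((-6 - 21) - 54)/((-7 + (1/2)*196) - 188) = 485 + (-27 - 54)/((-7 + 98) - 188) = 485 - 81/(91 - 188) = 485 - 81/(-97) = 485 - 81*(-1/97) = 485 + 81/97 = 47126/97 ≈ 485.83)
-x = -1*47126/97 = -47126/97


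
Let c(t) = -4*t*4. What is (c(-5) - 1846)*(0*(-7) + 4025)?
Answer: -7108150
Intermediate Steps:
c(t) = -16*t
(c(-5) - 1846)*(0*(-7) + 4025) = (-16*(-5) - 1846)*(0*(-7) + 4025) = (80 - 1846)*(0 + 4025) = -1766*4025 = -7108150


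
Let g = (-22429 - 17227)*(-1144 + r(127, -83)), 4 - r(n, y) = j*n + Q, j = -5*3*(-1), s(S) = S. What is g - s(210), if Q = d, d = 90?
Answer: 124321350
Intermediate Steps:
Q = 90
j = 15 (j = -15*(-1) = 15)
r(n, y) = -86 - 15*n (r(n, y) = 4 - (15*n + 90) = 4 - (90 + 15*n) = 4 + (-90 - 15*n) = -86 - 15*n)
g = 124321560 (g = (-22429 - 17227)*(-1144 + (-86 - 15*127)) = -39656*(-1144 + (-86 - 1905)) = -39656*(-1144 - 1991) = -39656*(-3135) = 124321560)
g - s(210) = 124321560 - 1*210 = 124321560 - 210 = 124321350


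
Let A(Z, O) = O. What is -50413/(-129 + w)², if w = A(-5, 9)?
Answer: -50413/14400 ≈ -3.5009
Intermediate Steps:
w = 9
-50413/(-129 + w)² = -50413/(-129 + 9)² = -50413/((-120)²) = -50413/14400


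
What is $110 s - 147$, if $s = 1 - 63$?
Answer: $-6967$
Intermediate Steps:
$s = -62$
$110 s - 147 = 110 \left(-62\right) - 147 = -6820 - 147 = -6967$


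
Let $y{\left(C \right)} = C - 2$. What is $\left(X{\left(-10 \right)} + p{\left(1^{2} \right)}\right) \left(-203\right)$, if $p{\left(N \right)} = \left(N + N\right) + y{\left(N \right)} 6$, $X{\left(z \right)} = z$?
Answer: $2842$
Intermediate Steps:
$y{\left(C \right)} = -2 + C$ ($y{\left(C \right)} = C - 2 = -2 + C$)
$p{\left(N \right)} = -12 + 8 N$ ($p{\left(N \right)} = \left(N + N\right) + \left(-2 + N\right) 6 = 2 N + \left(-12 + 6 N\right) = -12 + 8 N$)
$\left(X{\left(-10 \right)} + p{\left(1^{2} \right)}\right) \left(-203\right) = \left(-10 - \left(12 - 8 \cdot 1^{2}\right)\right) \left(-203\right) = \left(-10 + \left(-12 + 8 \cdot 1\right)\right) \left(-203\right) = \left(-10 + \left(-12 + 8\right)\right) \left(-203\right) = \left(-10 - 4\right) \left(-203\right) = \left(-14\right) \left(-203\right) = 2842$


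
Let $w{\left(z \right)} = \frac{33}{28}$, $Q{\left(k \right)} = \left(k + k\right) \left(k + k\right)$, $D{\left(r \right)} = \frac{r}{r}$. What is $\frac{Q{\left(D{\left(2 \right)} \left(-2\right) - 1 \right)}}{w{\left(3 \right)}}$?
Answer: $\frac{336}{11} \approx 30.545$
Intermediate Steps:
$D{\left(r \right)} = 1$
$Q{\left(k \right)} = 4 k^{2}$ ($Q{\left(k \right)} = 2 k 2 k = 4 k^{2}$)
$w{\left(z \right)} = \frac{33}{28}$ ($w{\left(z \right)} = 33 \cdot \frac{1}{28} = \frac{33}{28}$)
$\frac{Q{\left(D{\left(2 \right)} \left(-2\right) - 1 \right)}}{w{\left(3 \right)}} = \frac{4 \left(1 \left(-2\right) - 1\right)^{2}}{\frac{33}{28}} = 4 \left(-2 - 1\right)^{2} \cdot \frac{28}{33} = 4 \left(-3\right)^{2} \cdot \frac{28}{33} = 4 \cdot 9 \cdot \frac{28}{33} = 36 \cdot \frac{28}{33} = \frac{336}{11}$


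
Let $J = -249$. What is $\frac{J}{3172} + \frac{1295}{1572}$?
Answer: $\frac{464539}{623298} \approx 0.74529$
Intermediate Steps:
$\frac{J}{3172} + \frac{1295}{1572} = - \frac{249}{3172} + \frac{1295}{1572} = \frac{464539}{623298}$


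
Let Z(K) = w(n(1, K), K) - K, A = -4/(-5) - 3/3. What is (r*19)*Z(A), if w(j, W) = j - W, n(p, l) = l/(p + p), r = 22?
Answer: 627/5 ≈ 125.40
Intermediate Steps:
n(p, l) = l/(2*p) (n(p, l) = l/((2*p)) = l*(1/(2*p)) = l/(2*p))
A = -1/5 (A = -4*(-1/5) - 3*1/3 = 4/5 - 1 = -1/5 ≈ -0.20000)
Z(K) = -3*K/2 (Z(K) = ((1/2)*K/1 - K) - K = ((1/2)*K*1 - K) - K = (K/2 - K) - K = -K/2 - K = -3*K/2)
(r*19)*Z(A) = (22*19)*(-3/2*(-1/5)) = 418*(3/10) = 627/5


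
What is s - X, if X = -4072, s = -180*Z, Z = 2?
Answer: 3712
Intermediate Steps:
s = -360 (s = -180*2 = -360)
s - X = -360 - 1*(-4072) = -360 + 4072 = 3712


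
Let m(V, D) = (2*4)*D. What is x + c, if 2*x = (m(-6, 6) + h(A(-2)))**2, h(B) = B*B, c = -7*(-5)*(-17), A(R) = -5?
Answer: 4139/2 ≈ 2069.5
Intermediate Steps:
c = -595 (c = 35*(-17) = -595)
m(V, D) = 8*D
h(B) = B**2
x = 5329/2 (x = (8*6 + (-5)**2)**2/2 = (48 + 25)**2/2 = (1/2)*73**2 = (1/2)*5329 = 5329/2 ≈ 2664.5)
x + c = 5329/2 - 595 = 4139/2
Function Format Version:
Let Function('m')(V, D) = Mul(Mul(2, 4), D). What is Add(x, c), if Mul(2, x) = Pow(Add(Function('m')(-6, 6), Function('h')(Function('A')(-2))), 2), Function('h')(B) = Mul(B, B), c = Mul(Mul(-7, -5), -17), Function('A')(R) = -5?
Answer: Rational(4139, 2) ≈ 2069.5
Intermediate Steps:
c = -595 (c = Mul(35, -17) = -595)
Function('m')(V, D) = Mul(8, D)
Function('h')(B) = Pow(B, 2)
x = Rational(5329, 2) (x = Mul(Rational(1, 2), Pow(Add(Mul(8, 6), Pow(-5, 2)), 2)) = Mul(Rational(1, 2), Pow(Add(48, 25), 2)) = Mul(Rational(1, 2), Pow(73, 2)) = Mul(Rational(1, 2), 5329) = Rational(5329, 2) ≈ 2664.5)
Add(x, c) = Add(Rational(5329, 2), -595) = Rational(4139, 2)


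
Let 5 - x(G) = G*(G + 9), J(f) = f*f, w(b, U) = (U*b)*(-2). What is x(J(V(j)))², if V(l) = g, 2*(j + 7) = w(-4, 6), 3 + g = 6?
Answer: 24649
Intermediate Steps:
g = 3 (g = -3 + 6 = 3)
w(b, U) = -2*U*b
j = 17 (j = -7 + (-2*6*(-4))/2 = -7 + (½)*48 = -7 + 24 = 17)
V(l) = 3
J(f) = f²
x(G) = 5 - G*(9 + G) (x(G) = 5 - G*(G + 9) = 5 - G*(9 + G))
x(J(V(j)))² = (5 - (3²)² - 9*3²)² = (5 - 1*9² - 9*9)² = (5 - 1*81 - 81)² = (5 - 81 - 81)² = (-157)² = 24649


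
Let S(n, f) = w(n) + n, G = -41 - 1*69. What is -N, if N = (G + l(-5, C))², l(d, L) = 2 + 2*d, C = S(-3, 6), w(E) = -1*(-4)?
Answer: -13924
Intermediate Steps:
G = -110 (G = -41 - 69 = -110)
w(E) = 4
S(n, f) = 4 + n
C = 1 (C = 4 - 3 = 1)
N = 13924 (N = (-110 + (2 + 2*(-5)))² = (-110 + (2 - 10))² = (-110 - 8)² = (-118)² = 13924)
-N = -1*13924 = -13924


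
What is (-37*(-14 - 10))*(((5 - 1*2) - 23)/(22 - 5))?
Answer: -17760/17 ≈ -1044.7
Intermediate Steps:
(-37*(-14 - 10))*(((5 - 1*2) - 23)/(22 - 5)) = (-37*(-24))*(((5 - 2) - 23)/17) = 888*((3 - 23)*(1/17)) = 888*(-20*1/17) = 888*(-20/17) = -17760/17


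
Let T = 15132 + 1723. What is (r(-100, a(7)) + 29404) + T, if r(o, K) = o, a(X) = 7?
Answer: 46159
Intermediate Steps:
T = 16855
(r(-100, a(7)) + 29404) + T = (-100 + 29404) + 16855 = 29304 + 16855 = 46159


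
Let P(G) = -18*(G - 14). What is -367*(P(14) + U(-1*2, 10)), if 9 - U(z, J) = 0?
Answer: -3303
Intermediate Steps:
U(z, J) = 9 (U(z, J) = 9 - 1*0 = 9 + 0 = 9)
P(G) = 252 - 18*G (P(G) = -18*(-14 + G) = 252 - 18*G)
-367*(P(14) + U(-1*2, 10)) = -367*((252 - 18*14) + 9) = -367*((252 - 252) + 9) = -367*(0 + 9) = -367*9 = -3303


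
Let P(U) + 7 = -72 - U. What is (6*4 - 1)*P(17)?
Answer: -2208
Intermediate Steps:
P(U) = -79 - U (P(U) = -7 + (-72 - U) = -79 - U)
(6*4 - 1)*P(17) = (6*4 - 1)*(-79 - 1*17) = (24 - 1)*(-79 - 17) = 23*(-96) = -2208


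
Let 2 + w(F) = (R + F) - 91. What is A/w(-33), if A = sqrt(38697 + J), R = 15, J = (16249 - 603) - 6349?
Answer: -sqrt(47994)/111 ≈ -1.9737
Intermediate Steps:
J = 9297 (J = 15646 - 6349 = 9297)
w(F) = -78 + F (w(F) = -2 + ((15 + F) - 91) = -2 + (-76 + F) = -78 + F)
A = sqrt(47994) (A = sqrt(38697 + 9297) = sqrt(47994) ≈ 219.08)
A/w(-33) = sqrt(47994)/(-78 - 33) = sqrt(47994)/(-111) = sqrt(47994)*(-1/111) = -sqrt(47994)/111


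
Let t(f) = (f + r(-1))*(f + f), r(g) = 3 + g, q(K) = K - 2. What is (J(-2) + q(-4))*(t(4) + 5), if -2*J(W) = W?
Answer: -265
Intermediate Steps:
q(K) = -2 + K
J(W) = -W/2
t(f) = 2*f*(2 + f) (t(f) = (f + (3 - 1))*(f + f) = (f + 2)*(2*f) = (2 + f)*(2*f) = 2*f*(2 + f))
(J(-2) + q(-4))*(t(4) + 5) = (-1/2*(-2) + (-2 - 4))*(2*4*(2 + 4) + 5) = (1 - 6)*(2*4*6 + 5) = -5*(48 + 5) = -5*53 = -265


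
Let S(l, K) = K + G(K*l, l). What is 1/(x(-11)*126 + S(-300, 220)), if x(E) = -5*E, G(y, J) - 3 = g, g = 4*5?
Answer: 1/7173 ≈ 0.00013941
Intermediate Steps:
g = 20
G(y, J) = 23 (G(y, J) = 3 + 20 = 23)
S(l, K) = 23 + K (S(l, K) = K + 23 = 23 + K)
1/(x(-11)*126 + S(-300, 220)) = 1/(-5*(-11)*126 + (23 + 220)) = 1/(55*126 + 243) = 1/(6930 + 243) = 1/7173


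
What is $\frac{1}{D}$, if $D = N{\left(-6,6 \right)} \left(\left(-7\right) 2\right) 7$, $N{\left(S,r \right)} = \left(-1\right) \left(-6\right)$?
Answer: $- \frac{1}{588} \approx -0.0017007$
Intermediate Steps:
$N{\left(S,r \right)} = 6$
$D = -588$ ($D = 6 \left(\left(-7\right) 2\right) 7 = 6 \left(-14\right) 7 = \left(-84\right) 7 = -588$)
$\frac{1}{D} = \frac{1}{-588} = - \frac{1}{588}$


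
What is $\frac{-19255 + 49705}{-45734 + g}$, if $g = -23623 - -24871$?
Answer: $- \frac{525}{767} \approx -0.68448$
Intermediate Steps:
$g = 1248$ ($g = -23623 + 24871 = 1248$)
$\frac{-19255 + 49705}{-45734 + g} = \frac{-19255 + 49705}{-45734 + 1248} = \frac{30450}{-44486} = 30450 \left(- \frac{1}{44486}\right) = - \frac{525}{767}$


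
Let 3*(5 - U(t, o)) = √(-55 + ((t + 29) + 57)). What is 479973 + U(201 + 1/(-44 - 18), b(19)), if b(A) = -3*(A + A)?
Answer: 479978 - √891746/186 ≈ 4.7997e+5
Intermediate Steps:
b(A) = -6*A
U(t, o) = 5 - √(31 + t)/3 (U(t, o) = 5 - √(-55 + ((t + 29) + 57))/3 = 5 - √(-55 + ((29 + t) + 57))/3 = 5 - √(-55 + (86 + t))/3 = 5 - √(31 + t)/3)
479973 + U(201 + 1/(-44 - 18), b(19)) = 479973 + (5 - √(31 + (201 + 1/(-44 - 18)))/3) = 479973 + (5 - √(31 + (201 + 1/(-62)))/3) = 479973 + (5 - √(31 + (201 - 1/62))/3) = 479973 + (5 - √(31 + 12461/62)/3) = 479973 + (5 - √891746/186) = 479978 - √891746/186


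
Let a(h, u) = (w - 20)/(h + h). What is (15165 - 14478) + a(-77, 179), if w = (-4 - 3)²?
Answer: 105769/154 ≈ 686.81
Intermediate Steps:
w = 49 (w = (-7)² = 49)
a(h, u) = 29/(2*h) (a(h, u) = (49 - 20)/(h + h) = 29/((2*h)) = 29*(1/(2*h)) = 29/(2*h))
(15165 - 14478) + a(-77, 179) = (15165 - 14478) + (29/2)/(-77) = 687 + (29/2)*(-1/77) = 687 - 29/154 = 105769/154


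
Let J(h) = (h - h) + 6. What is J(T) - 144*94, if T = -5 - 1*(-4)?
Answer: -13530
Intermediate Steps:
T = -1 (T = -5 + 4 = -1)
J(h) = 6 (J(h) = 0 + 6 = 6)
J(T) - 144*94 = 6 - 144*94 = 6 - 13536 = -13530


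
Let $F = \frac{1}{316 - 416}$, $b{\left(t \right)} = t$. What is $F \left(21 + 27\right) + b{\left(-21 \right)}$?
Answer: $- \frac{537}{25} \approx -21.48$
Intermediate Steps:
$F = - \frac{1}{100}$ ($F = \frac{1}{-100} = - \frac{1}{100} \approx -0.01$)
$F \left(21 + 27\right) + b{\left(-21 \right)} = - \frac{21 + 27}{100} - 21 = \left(- \frac{1}{100}\right) 48 - 21 = - \frac{12}{25} - 21 = - \frac{537}{25}$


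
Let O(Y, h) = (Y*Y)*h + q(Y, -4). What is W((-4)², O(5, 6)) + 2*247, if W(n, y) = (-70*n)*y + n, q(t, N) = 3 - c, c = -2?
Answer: -173090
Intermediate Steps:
q(t, N) = 5 (q(t, N) = 3 - 1*(-2) = 3 + 2 = 5)
O(Y, h) = 5 + h*Y² (O(Y, h) = (Y*Y)*h + 5 = Y²*h + 5 = h*Y² + 5 = 5 + h*Y²)
W(n, y) = n - 70*n*y (W(n, y) = -70*n*y + n = n - 70*n*y)
W((-4)², O(5, 6)) + 2*247 = (-4)²*(1 - 70*(5 + 6*5²)) + 2*247 = 16*(1 - 70*(5 + 6*25)) + 494 = 16*(1 - 70*(5 + 150)) + 494 = 16*(1 - 70*155) + 494 = 16*(1 - 10850) + 494 = 16*(-10849) + 494 = -173584 + 494 = -173090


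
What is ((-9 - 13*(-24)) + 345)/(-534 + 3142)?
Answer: 81/326 ≈ 0.24847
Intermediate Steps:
((-9 - 13*(-24)) + 345)/(-534 + 3142) = ((-9 + 312) + 345)/2608 = (303 + 345)*(1/2608) = 648*(1/2608) = 81/326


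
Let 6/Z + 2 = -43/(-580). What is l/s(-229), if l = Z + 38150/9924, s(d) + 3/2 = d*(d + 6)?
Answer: 4039015/283033291287 ≈ 1.4270e-5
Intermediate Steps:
s(d) = -3/2 + d*(6 + d) (s(d) = -3/2 + d*(d + 6) = -3/2 + d*(6 + d))
Z = -3480/1117 (Z = 6/(-2 - 43/(-580)) = 6/(-2 - 1/580*(-43)) = 6/(-2 + 43/580) = 6/(-1117/580) = 6*(-580/1117) = -3480/1117 ≈ -3.1155)
l = 4039015/5542554 (l = -3480/1117 + 38150/9924 = -3480/1117 + 38150*(1/9924) = -3480/1117 + 19075/4962 = 4039015/5542554 ≈ 0.72873)
l/s(-229) = 4039015/(5542554*(-3/2 + (-229)² + 6*(-229))) = 4039015/(5542554*(-3/2 + 52441 - 1374)) = 4039015/(5542554*(102131/2)) = (4039015/5542554)*(2/102131) = 4039015/283033291287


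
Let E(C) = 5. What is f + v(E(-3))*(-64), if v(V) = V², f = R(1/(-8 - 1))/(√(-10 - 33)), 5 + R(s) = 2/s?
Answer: -1600 + 23*I*√43/43 ≈ -1600.0 + 3.5075*I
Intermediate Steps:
R(s) = -5 + 2/s
f = 23*I*√43/43 (f = (-5 + 2/(1/(-8 - 1)))/(√(-10 - 33)) = (-5 + 2/(1/(-9)))/(√(-43)) = (-5 + 2/(-⅑))/((I*√43)) = (-5 + 2*(-9))*(-I*√43/43) = (-5 - 18)*(-I*√43/43) = -(-23)*I*√43/43 = 23*I*√43/43 ≈ 3.5075*I)
f + v(E(-3))*(-64) = 23*I*√43/43 + 5²*(-64) = 23*I*√43/43 + 25*(-64) = 23*I*√43/43 - 1600 = -1600 + 23*I*√43/43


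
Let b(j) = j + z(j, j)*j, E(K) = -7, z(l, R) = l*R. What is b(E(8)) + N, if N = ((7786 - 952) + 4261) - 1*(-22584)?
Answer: 33329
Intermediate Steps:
z(l, R) = R*l
b(j) = j + j**3 (b(j) = j + (j*j)*j = j + j**2*j = j + j**3)
N = 33679 (N = (6834 + 4261) + 22584 = 11095 + 22584 = 33679)
b(E(8)) + N = (-7 + (-7)**3) + 33679 = (-7 - 343) + 33679 = -350 + 33679 = 33329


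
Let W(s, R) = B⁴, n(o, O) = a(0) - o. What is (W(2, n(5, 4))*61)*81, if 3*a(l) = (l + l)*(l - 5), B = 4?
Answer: 1264896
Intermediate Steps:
a(l) = 2*l*(-5 + l)/3 (a(l) = ((l + l)*(l - 5))/3 = ((2*l)*(-5 + l))/3 = (2*l*(-5 + l))/3 = 2*l*(-5 + l)/3)
n(o, O) = -o (n(o, O) = (⅔)*0*(-5 + 0) - o = (⅔)*0*(-5) - o = 0 - o = -o)
W(s, R) = 256 (W(s, R) = 4⁴ = 256)
(W(2, n(5, 4))*61)*81 = (256*61)*81 = 15616*81 = 1264896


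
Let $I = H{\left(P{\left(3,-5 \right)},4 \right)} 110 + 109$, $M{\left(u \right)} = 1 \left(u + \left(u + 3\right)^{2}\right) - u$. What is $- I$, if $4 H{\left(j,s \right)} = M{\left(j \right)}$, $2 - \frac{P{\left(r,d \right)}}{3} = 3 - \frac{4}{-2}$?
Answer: $-1099$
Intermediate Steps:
$M{\left(u \right)} = \left(3 + u\right)^{2}$ ($M{\left(u \right)} = 1 \left(u + \left(3 + u\right)^{2}\right) - u = \left(u + \left(3 + u\right)^{2}\right) - u = \left(3 + u\right)^{2}$)
$P{\left(r,d \right)} = -9$ ($P{\left(r,d \right)} = 6 - 3 \left(3 - \frac{4}{-2}\right) = 6 - 3 \left(3 - 4 \left(- \frac{1}{2}\right)\right) = 6 - 3 \left(3 - -2\right) = 6 - 3 \left(3 + 2\right) = 6 - 15 = -9$)
$H{\left(j,s \right)} = \frac{\left(3 + j\right)^{2}}{4}$
$I = 1099$ ($I = \frac{\left(3 - 9\right)^{2}}{4} \cdot 110 + 109 = \frac{\left(-6\right)^{2}}{4} \cdot 110 + 109 = \frac{1}{4} \cdot 36 \cdot 110 + 109 = 9 \cdot 110 + 109 = 990 + 109 = 1099$)
$- I = \left(-1\right) 1099 = -1099$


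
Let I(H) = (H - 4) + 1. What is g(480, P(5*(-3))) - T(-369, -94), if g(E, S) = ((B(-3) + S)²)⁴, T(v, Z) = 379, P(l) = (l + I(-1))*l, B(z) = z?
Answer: 39993818057680363397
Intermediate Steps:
I(H) = -3 + H (I(H) = (-4 + H) + 1 = -3 + H)
P(l) = l*(-4 + l) (P(l) = (l + (-3 - 1))*l = (l - 4)*l = (-4 + l)*l = l*(-4 + l))
g(E, S) = (-3 + S)⁸ (g(E, S) = ((-3 + S)²)⁴ = (-3 + S)⁸)
g(480, P(5*(-3))) - T(-369, -94) = (-3 + (5*(-3))*(-4 + 5*(-3)))⁸ - 1*379 = (-3 - 15*(-4 - 15))⁸ - 379 = (-3 - 15*(-19))⁸ - 379 = (-3 + 285)⁸ - 379 = 282⁸ - 379 = 39993818057680363776 - 379 = 39993818057680363397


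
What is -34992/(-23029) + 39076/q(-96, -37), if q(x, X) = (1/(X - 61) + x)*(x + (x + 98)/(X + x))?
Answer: 7966721469748/1383500912485 ≈ 5.7584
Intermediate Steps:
q(x, X) = (x + 1/(-61 + X))*(x + (98 + x)/(X + x)) (q(x, X) = (1/(-61 + X) + x)*(x + (98 + x)/(X + x)) = (x + 1/(-61 + X))*(x + (98 + x)/(X + x)))
-34992/(-23029) + 39076/q(-96, -37) = -34992/(-23029) + 39076/(((98 - 5977*(-96) - 61*(-96)**3 - 60*(-96)**2 - 37*(-96)**3 + (-37)**2*(-96)**2 - 60*(-37)*(-96)**2 + 99*(-37)*(-96))/((-37)**2 - 61*(-37) - 61*(-96) - 37*(-96)))) = -34992*(-1/23029) + 39076/(((98 + 573792 - 61*(-884736) - 60*9216 - 37*(-884736) + 1369*9216 - 60*(-37)*9216 + 351648)/(1369 + 2257 + 5856 + 3552))) = 34992/23029 + 39076/(((98 + 573792 + 53968896 - 552960 + 32735232 + 12616704 + 20459520 + 351648)/13034)) = 34992/23029 + 39076/(((1/13034)*120152930)) = 34992/23029 + 39076/(60076465/6517) = 34992/23029 + 39076*(6517/60076465) = 34992/23029 + 254658292/60076465 = 7966721469748/1383500912485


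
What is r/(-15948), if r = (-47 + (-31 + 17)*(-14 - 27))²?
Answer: -277729/15948 ≈ -17.415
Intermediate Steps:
r = 277729 (r = (-47 - 14*(-41))² = (-47 + 574)² = 527² = 277729)
r/(-15948) = 277729/(-15948) = 277729*(-1/15948) = -277729/15948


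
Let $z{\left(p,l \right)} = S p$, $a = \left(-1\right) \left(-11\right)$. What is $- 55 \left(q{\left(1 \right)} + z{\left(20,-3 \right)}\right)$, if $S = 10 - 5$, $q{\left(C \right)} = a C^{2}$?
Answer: $-6105$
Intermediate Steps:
$a = 11$
$q{\left(C \right)} = 11 C^{2}$
$S = 5$
$z{\left(p,l \right)} = 5 p$
$- 55 \left(q{\left(1 \right)} + z{\left(20,-3 \right)}\right) = - 55 \left(11 \cdot 1^{2} + 5 \cdot 20\right) = - 55 \left(11 \cdot 1 + 100\right) = - 55 \left(11 + 100\right) = \left(-55\right) 111 = -6105$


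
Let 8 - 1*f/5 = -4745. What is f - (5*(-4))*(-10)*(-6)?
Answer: 24965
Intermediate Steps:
f = 23765 (f = 40 - 5*(-4745) = 40 + 23725 = 23765)
f - (5*(-4))*(-10)*(-6) = 23765 - (5*(-4))*(-10)*(-6) = 23765 - (-20*(-10))*(-6) = 23765 - 200*(-6) = 23765 - 1*(-1200) = 23765 + 1200 = 24965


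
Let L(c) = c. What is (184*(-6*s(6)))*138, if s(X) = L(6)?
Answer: -914112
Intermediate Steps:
s(X) = 6
(184*(-6*s(6)))*138 = (184*(-6*6))*138 = (184*(-36))*138 = -6624*138 = -914112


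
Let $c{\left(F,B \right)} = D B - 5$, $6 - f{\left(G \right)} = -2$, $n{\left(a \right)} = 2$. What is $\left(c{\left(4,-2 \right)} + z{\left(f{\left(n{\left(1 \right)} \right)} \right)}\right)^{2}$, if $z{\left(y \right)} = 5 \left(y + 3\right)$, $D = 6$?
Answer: $1444$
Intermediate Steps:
$f{\left(G \right)} = 8$ ($f{\left(G \right)} = 6 - -2 = 6 + 2 = 8$)
$c{\left(F,B \right)} = -5 + 6 B$ ($c{\left(F,B \right)} = 6 B - 5 = -5 + 6 B$)
$z{\left(y \right)} = 15 + 5 y$ ($z{\left(y \right)} = 5 \left(3 + y\right) = 15 + 5 y$)
$\left(c{\left(4,-2 \right)} + z{\left(f{\left(n{\left(1 \right)} \right)} \right)}\right)^{2} = \left(\left(-5 + 6 \left(-2\right)\right) + \left(15 + 5 \cdot 8\right)\right)^{2} = \left(\left(-5 - 12\right) + \left(15 + 40\right)\right)^{2} = \left(-17 + 55\right)^{2} = 38^{2} = 1444$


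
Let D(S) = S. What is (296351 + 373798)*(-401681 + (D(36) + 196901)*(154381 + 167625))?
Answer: 42497159700067209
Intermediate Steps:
(296351 + 373798)*(-401681 + (D(36) + 196901)*(154381 + 167625)) = (296351 + 373798)*(-401681 + (36 + 196901)*(154381 + 167625)) = 670149*(-401681 + 196937*322006) = 670149*(-401681 + 63414895622) = 670149*63414493941 = 42497159700067209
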